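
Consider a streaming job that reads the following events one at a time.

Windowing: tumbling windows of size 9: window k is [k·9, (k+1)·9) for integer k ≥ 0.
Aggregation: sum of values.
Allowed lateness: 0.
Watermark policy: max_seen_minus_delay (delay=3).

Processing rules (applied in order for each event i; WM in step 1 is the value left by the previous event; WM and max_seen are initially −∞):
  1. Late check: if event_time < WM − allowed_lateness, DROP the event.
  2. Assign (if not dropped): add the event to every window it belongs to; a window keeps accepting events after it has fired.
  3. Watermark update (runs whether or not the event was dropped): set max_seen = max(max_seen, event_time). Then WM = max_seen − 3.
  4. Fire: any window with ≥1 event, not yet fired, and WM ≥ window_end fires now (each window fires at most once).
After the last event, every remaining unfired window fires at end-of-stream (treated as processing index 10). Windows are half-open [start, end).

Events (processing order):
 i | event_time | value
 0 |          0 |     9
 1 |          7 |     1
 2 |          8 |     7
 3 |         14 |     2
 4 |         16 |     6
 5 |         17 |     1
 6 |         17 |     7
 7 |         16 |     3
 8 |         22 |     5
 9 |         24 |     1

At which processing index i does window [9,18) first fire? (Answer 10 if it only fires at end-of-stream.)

i=0 t=0 v=9: → [0,9); WM=-3
i=1 t=7 v=1: → [0,9); WM=4
i=2 t=8 v=7: → [0,9); WM=5
i=3 t=14 v=2: → [9,18); WM=11; [0,9) fires=17
i=4 t=16 v=6: → [9,18); WM=13
i=5 t=17 v=1: → [9,18); WM=14
i=6 t=17 v=7: → [9,18); WM=14
i=7 t=16 v=3: → [9,18); WM=14
i=8 t=22 v=5: → [18,27); WM=19; [9,18) fires=19
i=9 t=24 v=1: → [18,27); WM=21

8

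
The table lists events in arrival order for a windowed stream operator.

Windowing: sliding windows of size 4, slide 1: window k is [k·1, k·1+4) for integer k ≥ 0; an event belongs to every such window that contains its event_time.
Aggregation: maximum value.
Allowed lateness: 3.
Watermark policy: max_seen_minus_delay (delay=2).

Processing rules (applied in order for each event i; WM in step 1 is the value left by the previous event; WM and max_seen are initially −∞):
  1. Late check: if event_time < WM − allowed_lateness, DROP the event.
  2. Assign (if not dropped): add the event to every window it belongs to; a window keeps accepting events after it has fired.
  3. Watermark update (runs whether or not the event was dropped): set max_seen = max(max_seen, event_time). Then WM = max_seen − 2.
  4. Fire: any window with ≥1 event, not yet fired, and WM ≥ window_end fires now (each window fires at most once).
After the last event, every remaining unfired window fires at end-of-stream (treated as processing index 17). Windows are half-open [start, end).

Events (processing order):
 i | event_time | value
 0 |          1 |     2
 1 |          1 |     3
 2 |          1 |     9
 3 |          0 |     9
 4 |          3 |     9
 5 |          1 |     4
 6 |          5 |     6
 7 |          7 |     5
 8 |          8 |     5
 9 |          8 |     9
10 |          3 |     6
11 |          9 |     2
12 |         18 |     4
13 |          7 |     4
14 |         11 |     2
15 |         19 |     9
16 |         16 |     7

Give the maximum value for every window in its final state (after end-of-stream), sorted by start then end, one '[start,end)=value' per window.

i=0 t=1 v=2: → [1,5),[0,4); WM=-1
i=1 t=1 v=3: → [1,5),[0,4); WM=-1
i=2 t=1 v=9: → [1,5),[0,4); WM=-1
i=3 t=0 v=9: → [0,4); WM=-1
i=4 t=3 v=9: → [3,7),[2,6),[1,5),[0,4); WM=1
i=5 t=1 v=4: → [1,5),[0,4); WM=1
i=6 t=5 v=6: → [5,9),[4,8),[3,7),[2,6); WM=3
i=7 t=7 v=5: → [7,11),[6,10),[5,9),[4,8); WM=5; [0,4) fires=9 [1,5) fires=9
i=8 t=8 v=5: → [8,12),[7,11),[6,10),[5,9); WM=6; [2,6) fires=9
i=9 t=8 v=9: → [8,12),[7,11),[6,10),[5,9); WM=6
i=10 t=3 v=6: → [3,7),[2,6),[1,5),[0,4); WM=6
i=11 t=9 v=2: → [9,13),[8,12),[7,11),[6,10); WM=7; [3,7) fires=9
i=12 t=18 v=4: → [18,22),[17,21),[16,20),[15,19); WM=16; [4,8) fires=6 [5,9) fires=9 [6,10) fires=9 [7,11) fires=9 [8,12) fires=9 [9,13) fires=2
i=13 t=7 v=4: DROP (t<16-3); WM=16
i=14 t=11 v=2: DROP (t<16-3); WM=16
i=15 t=19 v=9: → [19,23),[18,22),[17,21),[16,20); WM=17
i=16 t=16 v=7: → [16,20),[15,19),[14,18),[13,17); WM=17; [13,17) fires=7

[0,4)=9 [1,5)=9 [2,6)=9 [3,7)=9 [4,8)=6 [5,9)=9 [6,10)=9 [7,11)=9 [8,12)=9 [9,13)=2 [13,17)=7 [14,18)=7 [15,19)=7 [16,20)=9 [17,21)=9 [18,22)=9 [19,23)=9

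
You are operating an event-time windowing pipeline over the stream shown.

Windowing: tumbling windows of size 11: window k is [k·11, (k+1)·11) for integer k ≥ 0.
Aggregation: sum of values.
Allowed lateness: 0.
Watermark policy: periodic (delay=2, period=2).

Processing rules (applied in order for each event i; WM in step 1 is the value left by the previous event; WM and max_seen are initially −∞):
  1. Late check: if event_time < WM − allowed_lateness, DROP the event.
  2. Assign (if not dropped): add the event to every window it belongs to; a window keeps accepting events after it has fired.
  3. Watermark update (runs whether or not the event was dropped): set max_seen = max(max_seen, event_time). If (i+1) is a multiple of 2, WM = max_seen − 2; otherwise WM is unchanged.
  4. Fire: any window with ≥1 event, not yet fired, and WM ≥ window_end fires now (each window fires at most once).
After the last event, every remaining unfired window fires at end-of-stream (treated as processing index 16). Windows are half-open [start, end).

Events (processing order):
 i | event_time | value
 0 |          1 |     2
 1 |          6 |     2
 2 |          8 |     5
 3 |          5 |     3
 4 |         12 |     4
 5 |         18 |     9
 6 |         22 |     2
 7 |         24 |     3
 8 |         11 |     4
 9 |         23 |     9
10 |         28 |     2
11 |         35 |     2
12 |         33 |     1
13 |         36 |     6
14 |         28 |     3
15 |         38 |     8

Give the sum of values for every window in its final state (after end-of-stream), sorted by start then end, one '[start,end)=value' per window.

[0,11)=12 [11,22)=13 [22,33)=16 [33,44)=17

i=0 t=1 v=2: → [0,11); WM=−∞
i=1 t=6 v=2: → [0,11); WM=4
i=2 t=8 v=5: → [0,11); WM=4
i=3 t=5 v=3: → [0,11); WM=6
i=4 t=12 v=4: → [11,22); WM=6
i=5 t=18 v=9: → [11,22); WM=16; [0,11) fires=12
i=6 t=22 v=2: → [22,33); WM=16
i=7 t=24 v=3: → [22,33); WM=22; [11,22) fires=13
i=8 t=11 v=4: DROP (t<22-0); WM=22
i=9 t=23 v=9: → [22,33); WM=22
i=10 t=28 v=2: → [22,33); WM=22
i=11 t=35 v=2: → [33,44); WM=33; [22,33) fires=16
i=12 t=33 v=1: → [33,44); WM=33
i=13 t=36 v=6: → [33,44); WM=34
i=14 t=28 v=3: DROP (t<34-0); WM=34
i=15 t=38 v=8: → [33,44); WM=36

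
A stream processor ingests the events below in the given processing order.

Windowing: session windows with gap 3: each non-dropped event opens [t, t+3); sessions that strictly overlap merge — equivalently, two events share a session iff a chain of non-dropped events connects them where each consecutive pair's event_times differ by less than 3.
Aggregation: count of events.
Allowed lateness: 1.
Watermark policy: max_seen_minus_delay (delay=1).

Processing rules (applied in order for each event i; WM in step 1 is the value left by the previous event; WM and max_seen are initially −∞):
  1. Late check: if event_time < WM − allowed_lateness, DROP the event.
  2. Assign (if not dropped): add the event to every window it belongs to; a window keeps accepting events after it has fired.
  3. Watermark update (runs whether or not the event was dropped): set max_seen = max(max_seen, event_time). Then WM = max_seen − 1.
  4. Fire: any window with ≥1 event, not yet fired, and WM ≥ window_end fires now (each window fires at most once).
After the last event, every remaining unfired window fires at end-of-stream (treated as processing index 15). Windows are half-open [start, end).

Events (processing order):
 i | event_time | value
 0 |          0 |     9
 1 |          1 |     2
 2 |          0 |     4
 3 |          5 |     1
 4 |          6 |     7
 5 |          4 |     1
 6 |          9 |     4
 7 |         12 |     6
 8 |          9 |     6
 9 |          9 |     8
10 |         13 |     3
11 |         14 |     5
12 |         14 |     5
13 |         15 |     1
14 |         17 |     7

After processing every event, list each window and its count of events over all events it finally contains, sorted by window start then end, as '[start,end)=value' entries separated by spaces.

i=0 t=0 v=9: → [0,3); WM=-1
i=1 t=1 v=2: → [0,4); WM=0
i=2 t=0 v=4: → [0,4); WM=0
i=3 t=5 v=1: → [5,8); WM=4
i=4 t=6 v=7: → [5,9); WM=5
i=5 t=4 v=1: → [4,9); WM=5
i=6 t=9 v=4: → [9,12); WM=8
i=7 t=12 v=6: → [12,15); WM=11
i=8 t=9 v=6: DROP (t<11-1); WM=11
i=9 t=9 v=8: DROP (t<11-1); WM=11
i=10 t=13 v=3: → [12,16); WM=12
i=11 t=14 v=5: → [12,17); WM=13
i=12 t=14 v=5: → [12,17); WM=13
i=13 t=15 v=1: → [12,18); WM=14
i=14 t=17 v=7: → [12,20); WM=16

[0,4)=3 [4,9)=3 [9,12)=1 [12,20)=6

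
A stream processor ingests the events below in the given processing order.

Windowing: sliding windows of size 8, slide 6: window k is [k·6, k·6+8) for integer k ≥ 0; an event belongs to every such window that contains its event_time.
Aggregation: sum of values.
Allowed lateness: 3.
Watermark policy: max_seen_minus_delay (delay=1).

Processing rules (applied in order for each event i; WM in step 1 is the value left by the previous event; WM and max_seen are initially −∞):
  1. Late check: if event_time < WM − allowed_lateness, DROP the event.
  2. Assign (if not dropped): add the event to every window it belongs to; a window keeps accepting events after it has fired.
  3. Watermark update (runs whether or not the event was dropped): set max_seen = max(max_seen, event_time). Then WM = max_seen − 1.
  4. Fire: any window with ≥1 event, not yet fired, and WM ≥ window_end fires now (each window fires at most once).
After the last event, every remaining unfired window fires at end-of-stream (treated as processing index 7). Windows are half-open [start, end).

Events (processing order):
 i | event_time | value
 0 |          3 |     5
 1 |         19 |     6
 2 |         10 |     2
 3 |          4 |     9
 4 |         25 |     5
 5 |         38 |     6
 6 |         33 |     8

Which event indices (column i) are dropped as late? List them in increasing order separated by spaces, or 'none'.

2 3 6

i=0 t=3 v=5: → [0,8); WM=2
i=1 t=19 v=6: → [18,26),[12,20); WM=18; [0,8) fires=5
i=2 t=10 v=2: DROP (t<18-3); WM=18
i=3 t=4 v=9: DROP (t<18-3); WM=18
i=4 t=25 v=5: → [24,32),[18,26); WM=24; [12,20) fires=6
i=5 t=38 v=6: → [36,44); WM=37; [18,26) fires=11 [24,32) fires=5
i=6 t=33 v=8: DROP (t<37-3); WM=37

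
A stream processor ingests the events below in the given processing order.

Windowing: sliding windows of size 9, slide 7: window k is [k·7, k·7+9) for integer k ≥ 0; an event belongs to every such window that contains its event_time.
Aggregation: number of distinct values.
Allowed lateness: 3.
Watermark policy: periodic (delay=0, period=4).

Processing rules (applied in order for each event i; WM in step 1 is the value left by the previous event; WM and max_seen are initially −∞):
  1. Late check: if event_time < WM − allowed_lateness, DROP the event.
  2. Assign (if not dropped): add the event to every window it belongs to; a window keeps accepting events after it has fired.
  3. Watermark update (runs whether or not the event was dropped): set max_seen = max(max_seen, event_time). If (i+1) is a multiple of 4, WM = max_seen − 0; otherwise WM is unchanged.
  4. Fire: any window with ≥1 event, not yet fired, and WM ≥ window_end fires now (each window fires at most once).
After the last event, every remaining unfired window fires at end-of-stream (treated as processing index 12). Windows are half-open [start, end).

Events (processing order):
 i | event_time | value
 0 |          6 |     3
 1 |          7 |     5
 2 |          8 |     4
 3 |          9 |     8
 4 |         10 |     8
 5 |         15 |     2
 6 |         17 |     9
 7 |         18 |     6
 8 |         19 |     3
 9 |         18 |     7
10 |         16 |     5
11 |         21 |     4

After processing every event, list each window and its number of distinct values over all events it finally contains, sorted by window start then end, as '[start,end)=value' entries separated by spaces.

i=0 t=6 v=3: → [0,9); WM=−∞
i=1 t=7 v=5: → [7,16),[0,9); WM=−∞
i=2 t=8 v=4: → [7,16),[0,9); WM=−∞
i=3 t=9 v=8: → [7,16); WM=9; [0,9) fires=3
i=4 t=10 v=8: → [7,16); WM=9
i=5 t=15 v=2: → [14,23),[7,16); WM=9
i=6 t=17 v=9: → [14,23); WM=9
i=7 t=18 v=6: → [14,23); WM=18; [7,16) fires=4
i=8 t=19 v=3: → [14,23); WM=18
i=9 t=18 v=7: → [14,23); WM=18
i=10 t=16 v=5: → [14,23); WM=18
i=11 t=21 v=4: → [21,30),[14,23); WM=21

[0,9)=3 [7,16)=4 [14,23)=7 [21,30)=1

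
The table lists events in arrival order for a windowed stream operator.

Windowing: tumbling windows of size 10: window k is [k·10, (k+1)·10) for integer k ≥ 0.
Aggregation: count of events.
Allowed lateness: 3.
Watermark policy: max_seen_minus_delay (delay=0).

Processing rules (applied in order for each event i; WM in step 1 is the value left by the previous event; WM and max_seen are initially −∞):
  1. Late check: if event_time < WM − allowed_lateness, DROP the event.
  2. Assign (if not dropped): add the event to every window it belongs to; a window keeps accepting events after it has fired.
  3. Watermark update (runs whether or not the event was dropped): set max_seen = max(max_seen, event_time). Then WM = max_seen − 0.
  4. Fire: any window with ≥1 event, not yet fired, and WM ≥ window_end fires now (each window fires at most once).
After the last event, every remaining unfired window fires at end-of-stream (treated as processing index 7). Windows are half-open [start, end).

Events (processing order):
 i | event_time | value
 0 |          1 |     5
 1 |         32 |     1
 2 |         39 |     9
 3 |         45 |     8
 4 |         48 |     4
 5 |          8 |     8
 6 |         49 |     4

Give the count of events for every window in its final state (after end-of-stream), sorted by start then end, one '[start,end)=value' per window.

i=0 t=1 v=5: → [0,10); WM=1
i=1 t=32 v=1: → [30,40); WM=32; [0,10) fires=1
i=2 t=39 v=9: → [30,40); WM=39
i=3 t=45 v=8: → [40,50); WM=45; [30,40) fires=2
i=4 t=48 v=4: → [40,50); WM=48
i=5 t=8 v=8: DROP (t<48-3); WM=48
i=6 t=49 v=4: → [40,50); WM=49

[0,10)=1 [30,40)=2 [40,50)=3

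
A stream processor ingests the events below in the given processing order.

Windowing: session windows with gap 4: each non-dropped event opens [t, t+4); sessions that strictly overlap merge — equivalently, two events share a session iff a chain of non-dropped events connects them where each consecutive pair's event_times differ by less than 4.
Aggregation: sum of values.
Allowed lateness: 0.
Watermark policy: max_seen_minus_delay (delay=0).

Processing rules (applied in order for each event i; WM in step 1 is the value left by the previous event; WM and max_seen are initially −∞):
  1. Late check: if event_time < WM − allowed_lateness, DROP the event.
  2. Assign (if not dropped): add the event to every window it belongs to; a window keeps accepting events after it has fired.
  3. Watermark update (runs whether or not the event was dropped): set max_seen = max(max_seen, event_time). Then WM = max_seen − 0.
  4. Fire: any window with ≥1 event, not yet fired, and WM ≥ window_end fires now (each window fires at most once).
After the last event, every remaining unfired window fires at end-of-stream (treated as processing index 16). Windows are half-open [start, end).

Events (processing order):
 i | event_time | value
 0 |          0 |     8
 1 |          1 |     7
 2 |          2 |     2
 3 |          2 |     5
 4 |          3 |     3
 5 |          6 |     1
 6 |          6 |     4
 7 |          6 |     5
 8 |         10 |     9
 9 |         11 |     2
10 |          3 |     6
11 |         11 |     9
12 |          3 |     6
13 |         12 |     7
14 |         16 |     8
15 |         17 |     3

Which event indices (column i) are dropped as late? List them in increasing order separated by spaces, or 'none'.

i=0 t=0 v=8: → [0,4); WM=0
i=1 t=1 v=7: → [0,5); WM=1
i=2 t=2 v=2: → [0,6); WM=2
i=3 t=2 v=5: → [0,6); WM=2
i=4 t=3 v=3: → [0,7); WM=3
i=5 t=6 v=1: → [0,10); WM=6
i=6 t=6 v=4: → [0,10); WM=6
i=7 t=6 v=5: → [0,10); WM=6
i=8 t=10 v=9: → [10,14); WM=10
i=9 t=11 v=2: → [10,15); WM=11
i=10 t=3 v=6: DROP (t<11-0); WM=11
i=11 t=11 v=9: → [10,15); WM=11
i=12 t=3 v=6: DROP (t<11-0); WM=11
i=13 t=12 v=7: → [10,16); WM=12
i=14 t=16 v=8: → [16,20); WM=16
i=15 t=17 v=3: → [16,21); WM=17

10 12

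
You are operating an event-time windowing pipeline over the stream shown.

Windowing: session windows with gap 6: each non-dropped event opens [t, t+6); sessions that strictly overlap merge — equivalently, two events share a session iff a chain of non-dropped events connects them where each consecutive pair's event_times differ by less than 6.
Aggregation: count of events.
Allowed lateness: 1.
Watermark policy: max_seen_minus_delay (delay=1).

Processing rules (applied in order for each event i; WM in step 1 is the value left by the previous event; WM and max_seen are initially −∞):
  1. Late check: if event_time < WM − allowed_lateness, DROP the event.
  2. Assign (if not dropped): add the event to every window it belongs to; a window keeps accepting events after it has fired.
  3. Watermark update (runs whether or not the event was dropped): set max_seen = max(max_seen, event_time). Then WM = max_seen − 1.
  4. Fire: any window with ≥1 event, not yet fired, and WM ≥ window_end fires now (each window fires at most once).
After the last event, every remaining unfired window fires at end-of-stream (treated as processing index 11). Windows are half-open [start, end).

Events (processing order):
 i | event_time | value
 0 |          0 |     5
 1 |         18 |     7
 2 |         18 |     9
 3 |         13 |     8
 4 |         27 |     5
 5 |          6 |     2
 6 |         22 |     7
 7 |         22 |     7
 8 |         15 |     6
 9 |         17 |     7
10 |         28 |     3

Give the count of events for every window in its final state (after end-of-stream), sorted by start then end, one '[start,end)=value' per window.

i=0 t=0 v=5: → [0,6); WM=-1
i=1 t=18 v=7: → [18,24); WM=17
i=2 t=18 v=9: → [18,24); WM=17
i=3 t=13 v=8: DROP (t<17-1); WM=17
i=4 t=27 v=5: → [27,33); WM=26
i=5 t=6 v=2: DROP (t<26-1); WM=26
i=6 t=22 v=7: DROP (t<26-1); WM=26
i=7 t=22 v=7: DROP (t<26-1); WM=26
i=8 t=15 v=6: DROP (t<26-1); WM=26
i=9 t=17 v=7: DROP (t<26-1); WM=26
i=10 t=28 v=3: → [27,34); WM=27

[0,6)=1 [18,24)=2 [27,34)=2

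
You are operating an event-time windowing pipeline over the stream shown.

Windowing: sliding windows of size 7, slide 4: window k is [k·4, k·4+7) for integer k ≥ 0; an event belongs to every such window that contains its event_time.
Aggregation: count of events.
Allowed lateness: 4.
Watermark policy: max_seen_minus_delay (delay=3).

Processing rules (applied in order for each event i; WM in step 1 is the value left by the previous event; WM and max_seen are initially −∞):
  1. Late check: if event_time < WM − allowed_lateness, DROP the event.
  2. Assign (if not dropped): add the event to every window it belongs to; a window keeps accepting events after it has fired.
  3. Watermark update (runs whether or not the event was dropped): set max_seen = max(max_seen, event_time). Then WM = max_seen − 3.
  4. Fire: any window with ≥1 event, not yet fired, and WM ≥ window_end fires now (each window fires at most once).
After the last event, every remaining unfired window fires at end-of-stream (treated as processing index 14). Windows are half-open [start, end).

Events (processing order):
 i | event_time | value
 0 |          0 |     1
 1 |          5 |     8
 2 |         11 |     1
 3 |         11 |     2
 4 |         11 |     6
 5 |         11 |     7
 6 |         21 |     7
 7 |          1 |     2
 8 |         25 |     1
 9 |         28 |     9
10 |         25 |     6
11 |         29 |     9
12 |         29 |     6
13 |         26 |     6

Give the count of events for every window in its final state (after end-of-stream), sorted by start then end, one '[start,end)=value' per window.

[0,7)=2 [4,11)=1 [8,15)=4 [16,23)=1 [20,27)=4 [24,31)=6 [28,35)=3

i=0 t=0 v=1: → [0,7); WM=-3
i=1 t=5 v=8: → [4,11),[0,7); WM=2
i=2 t=11 v=1: → [8,15); WM=8; [0,7) fires=2
i=3 t=11 v=2: → [8,15); WM=8
i=4 t=11 v=6: → [8,15); WM=8
i=5 t=11 v=7: → [8,15); WM=8
i=6 t=21 v=7: → [20,27),[16,23); WM=18; [4,11) fires=1 [8,15) fires=4
i=7 t=1 v=2: DROP (t<18-4); WM=18
i=8 t=25 v=1: → [24,31),[20,27); WM=22
i=9 t=28 v=9: → [28,35),[24,31); WM=25; [16,23) fires=1
i=10 t=25 v=6: → [24,31),[20,27); WM=25
i=11 t=29 v=9: → [28,35),[24,31); WM=26
i=12 t=29 v=6: → [28,35),[24,31); WM=26
i=13 t=26 v=6: → [24,31),[20,27); WM=26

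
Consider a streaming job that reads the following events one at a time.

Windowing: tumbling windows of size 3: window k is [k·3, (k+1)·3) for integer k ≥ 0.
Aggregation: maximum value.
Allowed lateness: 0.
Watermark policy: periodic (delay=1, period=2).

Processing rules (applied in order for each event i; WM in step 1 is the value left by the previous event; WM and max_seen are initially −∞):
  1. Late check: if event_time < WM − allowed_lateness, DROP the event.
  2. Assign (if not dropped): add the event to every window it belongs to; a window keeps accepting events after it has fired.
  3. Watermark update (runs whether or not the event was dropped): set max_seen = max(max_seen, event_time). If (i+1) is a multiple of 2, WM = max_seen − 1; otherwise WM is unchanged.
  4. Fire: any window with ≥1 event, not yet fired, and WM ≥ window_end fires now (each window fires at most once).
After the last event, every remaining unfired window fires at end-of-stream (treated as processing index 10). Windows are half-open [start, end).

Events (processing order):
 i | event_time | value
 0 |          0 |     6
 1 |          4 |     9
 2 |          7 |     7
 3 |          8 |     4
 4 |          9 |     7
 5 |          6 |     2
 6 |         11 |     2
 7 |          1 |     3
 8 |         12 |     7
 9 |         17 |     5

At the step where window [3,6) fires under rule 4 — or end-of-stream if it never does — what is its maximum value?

i=0 t=0 v=6: → [0,3); WM=−∞
i=1 t=4 v=9: → [3,6); WM=3; [0,3) fires=6
i=2 t=7 v=7: → [6,9); WM=3
i=3 t=8 v=4: → [6,9); WM=7; [3,6) fires=9
i=4 t=9 v=7: → [9,12); WM=7
i=5 t=6 v=2: DROP (t<7-0); WM=8
i=6 t=11 v=2: → [9,12); WM=8
i=7 t=1 v=3: DROP (t<8-0); WM=10; [6,9) fires=7
i=8 t=12 v=7: → [12,15); WM=10
i=9 t=17 v=5: → [15,18); WM=16; [9,12) fires=7 [12,15) fires=7

9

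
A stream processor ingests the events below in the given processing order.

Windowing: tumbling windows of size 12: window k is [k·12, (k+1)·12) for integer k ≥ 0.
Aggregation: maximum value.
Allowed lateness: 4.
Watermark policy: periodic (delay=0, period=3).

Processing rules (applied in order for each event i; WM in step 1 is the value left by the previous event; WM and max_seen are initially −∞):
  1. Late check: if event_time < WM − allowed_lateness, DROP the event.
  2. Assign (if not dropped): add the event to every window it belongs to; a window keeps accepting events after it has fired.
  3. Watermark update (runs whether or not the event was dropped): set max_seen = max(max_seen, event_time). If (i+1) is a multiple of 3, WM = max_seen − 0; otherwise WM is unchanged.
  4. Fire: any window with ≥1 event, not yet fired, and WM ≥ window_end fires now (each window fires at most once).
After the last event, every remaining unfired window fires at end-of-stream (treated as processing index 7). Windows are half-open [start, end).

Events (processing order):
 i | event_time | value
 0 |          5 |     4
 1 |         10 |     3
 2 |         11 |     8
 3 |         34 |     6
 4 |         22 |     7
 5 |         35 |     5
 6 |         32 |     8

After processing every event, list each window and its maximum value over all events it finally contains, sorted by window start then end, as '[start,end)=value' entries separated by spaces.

[0,12)=8 [12,24)=7 [24,36)=8

i=0 t=5 v=4: → [0,12); WM=−∞
i=1 t=10 v=3: → [0,12); WM=−∞
i=2 t=11 v=8: → [0,12); WM=11
i=3 t=34 v=6: → [24,36); WM=11
i=4 t=22 v=7: → [12,24); WM=11
i=5 t=35 v=5: → [24,36); WM=35; [0,12) fires=8 [12,24) fires=7
i=6 t=32 v=8: → [24,36); WM=35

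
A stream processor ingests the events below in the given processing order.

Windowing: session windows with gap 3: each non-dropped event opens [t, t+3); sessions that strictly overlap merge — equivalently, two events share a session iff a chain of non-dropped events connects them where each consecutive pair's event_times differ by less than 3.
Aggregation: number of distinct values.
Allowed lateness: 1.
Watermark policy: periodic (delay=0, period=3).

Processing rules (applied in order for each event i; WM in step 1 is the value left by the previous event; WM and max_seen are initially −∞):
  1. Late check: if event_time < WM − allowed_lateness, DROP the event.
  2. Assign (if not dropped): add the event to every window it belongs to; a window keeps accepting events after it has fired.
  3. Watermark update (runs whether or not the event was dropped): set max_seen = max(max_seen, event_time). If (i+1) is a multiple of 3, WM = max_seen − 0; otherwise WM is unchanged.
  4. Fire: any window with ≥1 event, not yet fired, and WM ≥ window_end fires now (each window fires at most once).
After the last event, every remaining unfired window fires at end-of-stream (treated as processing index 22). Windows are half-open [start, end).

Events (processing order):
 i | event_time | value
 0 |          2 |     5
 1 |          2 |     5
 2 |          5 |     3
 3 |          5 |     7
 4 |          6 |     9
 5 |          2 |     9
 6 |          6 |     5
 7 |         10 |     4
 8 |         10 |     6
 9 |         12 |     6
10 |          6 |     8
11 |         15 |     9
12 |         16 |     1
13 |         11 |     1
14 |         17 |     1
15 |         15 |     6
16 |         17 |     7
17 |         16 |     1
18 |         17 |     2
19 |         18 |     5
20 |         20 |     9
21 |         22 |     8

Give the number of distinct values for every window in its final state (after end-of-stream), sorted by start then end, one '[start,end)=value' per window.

[2,5)=1 [5,9)=4 [10,15)=2 [15,25)=6

i=0 t=2 v=5: → [2,5); WM=−∞
i=1 t=2 v=5: → [2,5); WM=−∞
i=2 t=5 v=3: → [5,8); WM=5
i=3 t=5 v=7: → [5,8); WM=5
i=4 t=6 v=9: → [5,9); WM=5
i=5 t=2 v=9: DROP (t<5-1); WM=6
i=6 t=6 v=5: → [5,9); WM=6
i=7 t=10 v=4: → [10,13); WM=6
i=8 t=10 v=6: → [10,13); WM=10
i=9 t=12 v=6: → [10,15); WM=10
i=10 t=6 v=8: DROP (t<10-1); WM=10
i=11 t=15 v=9: → [15,18); WM=15
i=12 t=16 v=1: → [15,19); WM=15
i=13 t=11 v=1: DROP (t<15-1); WM=15
i=14 t=17 v=1: → [15,20); WM=17
i=15 t=15 v=6: DROP (t<17-1); WM=17
i=16 t=17 v=7: → [15,20); WM=17
i=17 t=16 v=1: → [15,20); WM=17
i=18 t=17 v=2: → [15,20); WM=17
i=19 t=18 v=5: → [15,21); WM=17
i=20 t=20 v=9: → [15,23); WM=20
i=21 t=22 v=8: → [15,25); WM=20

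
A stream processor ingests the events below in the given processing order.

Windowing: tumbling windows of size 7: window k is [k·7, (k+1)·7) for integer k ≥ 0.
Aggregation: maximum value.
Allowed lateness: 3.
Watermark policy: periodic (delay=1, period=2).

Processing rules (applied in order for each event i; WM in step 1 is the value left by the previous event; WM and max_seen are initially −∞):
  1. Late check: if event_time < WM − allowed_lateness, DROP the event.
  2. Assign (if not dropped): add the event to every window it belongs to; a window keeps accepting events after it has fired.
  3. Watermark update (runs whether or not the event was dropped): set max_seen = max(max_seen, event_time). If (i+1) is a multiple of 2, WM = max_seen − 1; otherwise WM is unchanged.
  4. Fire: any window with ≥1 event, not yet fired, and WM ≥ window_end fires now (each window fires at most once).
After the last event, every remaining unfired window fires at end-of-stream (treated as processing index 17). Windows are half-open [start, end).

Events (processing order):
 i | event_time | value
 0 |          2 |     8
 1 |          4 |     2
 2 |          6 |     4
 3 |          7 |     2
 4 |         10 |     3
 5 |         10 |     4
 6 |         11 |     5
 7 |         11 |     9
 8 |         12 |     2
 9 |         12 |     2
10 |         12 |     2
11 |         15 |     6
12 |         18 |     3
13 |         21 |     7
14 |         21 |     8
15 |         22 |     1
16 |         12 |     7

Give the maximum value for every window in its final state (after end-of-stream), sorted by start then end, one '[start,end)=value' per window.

i=0 t=2 v=8: → [0,7); WM=−∞
i=1 t=4 v=2: → [0,7); WM=3
i=2 t=6 v=4: → [0,7); WM=3
i=3 t=7 v=2: → [7,14); WM=6
i=4 t=10 v=3: → [7,14); WM=6
i=5 t=10 v=4: → [7,14); WM=9; [0,7) fires=8
i=6 t=11 v=5: → [7,14); WM=9
i=7 t=11 v=9: → [7,14); WM=10
i=8 t=12 v=2: → [7,14); WM=10
i=9 t=12 v=2: → [7,14); WM=11
i=10 t=12 v=2: → [7,14); WM=11
i=11 t=15 v=6: → [14,21); WM=14; [7,14) fires=9
i=12 t=18 v=3: → [14,21); WM=14
i=13 t=21 v=7: → [21,28); WM=20
i=14 t=21 v=8: → [21,28); WM=20
i=15 t=22 v=1: → [21,28); WM=21; [14,21) fires=6
i=16 t=12 v=7: DROP (t<21-3); WM=21

[0,7)=8 [7,14)=9 [14,21)=6 [21,28)=8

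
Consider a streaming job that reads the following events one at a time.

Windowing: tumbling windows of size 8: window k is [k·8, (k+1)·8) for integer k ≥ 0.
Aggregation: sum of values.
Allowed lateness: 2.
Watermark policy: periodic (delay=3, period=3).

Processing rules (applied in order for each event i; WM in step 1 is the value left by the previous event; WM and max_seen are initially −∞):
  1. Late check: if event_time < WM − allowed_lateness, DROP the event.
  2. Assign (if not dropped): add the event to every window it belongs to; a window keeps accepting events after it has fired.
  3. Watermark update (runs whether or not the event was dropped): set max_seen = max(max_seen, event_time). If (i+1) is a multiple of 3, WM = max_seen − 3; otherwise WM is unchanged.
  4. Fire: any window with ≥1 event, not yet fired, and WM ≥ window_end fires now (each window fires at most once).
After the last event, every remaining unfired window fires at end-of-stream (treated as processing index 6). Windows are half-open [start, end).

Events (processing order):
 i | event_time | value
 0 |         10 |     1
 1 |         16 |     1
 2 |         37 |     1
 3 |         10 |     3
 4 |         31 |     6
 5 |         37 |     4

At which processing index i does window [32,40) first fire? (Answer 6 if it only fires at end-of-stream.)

6

i=0 t=10 v=1: → [8,16); WM=−∞
i=1 t=16 v=1: → [16,24); WM=−∞
i=2 t=37 v=1: → [32,40); WM=34; [8,16) fires=1 [16,24) fires=1
i=3 t=10 v=3: DROP (t<34-2); WM=34
i=4 t=31 v=6: DROP (t<34-2); WM=34
i=5 t=37 v=4: → [32,40); WM=34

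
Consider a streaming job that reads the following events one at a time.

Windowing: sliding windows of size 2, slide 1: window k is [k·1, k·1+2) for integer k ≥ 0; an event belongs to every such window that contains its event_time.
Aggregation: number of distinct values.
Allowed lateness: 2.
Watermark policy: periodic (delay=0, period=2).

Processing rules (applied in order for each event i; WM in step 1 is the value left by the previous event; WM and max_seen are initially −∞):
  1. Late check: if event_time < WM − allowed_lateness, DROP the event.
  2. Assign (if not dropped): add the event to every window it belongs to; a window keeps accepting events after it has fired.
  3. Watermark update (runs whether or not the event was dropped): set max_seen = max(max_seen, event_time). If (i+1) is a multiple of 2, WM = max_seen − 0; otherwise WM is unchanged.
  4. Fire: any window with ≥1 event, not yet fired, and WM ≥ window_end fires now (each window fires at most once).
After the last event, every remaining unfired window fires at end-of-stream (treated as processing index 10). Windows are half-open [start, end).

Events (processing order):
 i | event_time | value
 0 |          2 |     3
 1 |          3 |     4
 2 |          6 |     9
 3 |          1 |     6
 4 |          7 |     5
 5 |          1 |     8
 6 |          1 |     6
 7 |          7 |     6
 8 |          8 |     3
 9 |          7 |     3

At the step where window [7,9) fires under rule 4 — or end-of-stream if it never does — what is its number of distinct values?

3

i=0 t=2 v=3: → [2,4),[1,3); WM=−∞
i=1 t=3 v=4: → [3,5),[2,4); WM=3; [1,3) fires=1
i=2 t=6 v=9: → [6,8),[5,7); WM=3
i=3 t=1 v=6: → [1,3),[0,2); WM=6; [0,2) fires=1 [2,4) fires=2 [3,5) fires=1
i=4 t=7 v=5: → [7,9),[6,8); WM=6
i=5 t=1 v=8: DROP (t<6-2); WM=7; [5,7) fires=1
i=6 t=1 v=6: DROP (t<7-2); WM=7
i=7 t=7 v=6: → [7,9),[6,8); WM=7
i=8 t=8 v=3: → [8,10),[7,9); WM=7
i=9 t=7 v=3: → [7,9),[6,8); WM=8; [6,8) fires=4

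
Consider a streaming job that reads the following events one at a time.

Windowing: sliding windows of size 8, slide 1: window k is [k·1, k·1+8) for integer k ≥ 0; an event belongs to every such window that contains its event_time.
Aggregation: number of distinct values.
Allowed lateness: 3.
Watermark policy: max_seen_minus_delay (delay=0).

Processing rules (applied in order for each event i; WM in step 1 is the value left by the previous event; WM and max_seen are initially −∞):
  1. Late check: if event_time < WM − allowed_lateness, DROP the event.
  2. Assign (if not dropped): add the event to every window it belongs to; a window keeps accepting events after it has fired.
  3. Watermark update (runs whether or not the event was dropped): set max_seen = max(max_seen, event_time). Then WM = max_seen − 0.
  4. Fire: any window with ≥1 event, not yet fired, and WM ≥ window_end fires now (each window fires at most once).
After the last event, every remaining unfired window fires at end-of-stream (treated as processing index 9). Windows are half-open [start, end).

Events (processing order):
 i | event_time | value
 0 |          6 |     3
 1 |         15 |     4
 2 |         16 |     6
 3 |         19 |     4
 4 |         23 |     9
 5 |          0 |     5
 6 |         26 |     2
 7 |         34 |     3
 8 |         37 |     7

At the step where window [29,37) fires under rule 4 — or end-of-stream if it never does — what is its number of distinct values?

1

i=0 t=6 v=3: → [6,14),[5,13),[4,12),[3,11),[2,10),[1,9),[0,8); WM=6
i=1 t=15 v=4: → [15,23),[14,22),[13,21),[12,20),[11,19),[10,18),[9,17),[8,16); WM=15; [0,8) fires=1 [1,9) fires=1 [2,10) fires=1 [3,11) fires=1 [4,12) fires=1 [5,13) fires=1 [6,14) fires=1
i=2 t=16 v=6: → [16,24),[15,23),[14,22),[13,21),[12,20),[11,19),[10,18),[9,17); WM=16; [8,16) fires=1
i=3 t=19 v=4: → [19,27),[18,26),[17,25),[16,24),[15,23),[14,22),[13,21),[12,20); WM=19; [9,17) fires=2 [10,18) fires=2 [11,19) fires=2
i=4 t=23 v=9: → [23,31),[22,30),[21,29),[20,28),[19,27),[18,26),[17,25),[16,24); WM=23; [12,20) fires=2 [13,21) fires=2 [14,22) fires=2 [15,23) fires=2
i=5 t=0 v=5: DROP (t<23-3); WM=23
i=6 t=26 v=2: → [26,34),[25,33),[24,32),[23,31),[22,30),[21,29),[20,28),[19,27); WM=26; [16,24) fires=3 [17,25) fires=2 [18,26) fires=2
i=7 t=34 v=3: → [34,42),[33,41),[32,40),[31,39),[30,38),[29,37),[28,36),[27,35); WM=34; [19,27) fires=3 [20,28) fires=2 [21,29) fires=2 [22,30) fires=2 [23,31) fires=2 [24,32) fires=1 [25,33) fires=1 [26,34) fires=1
i=8 t=37 v=7: → [37,45),[36,44),[35,43),[34,42),[33,41),[32,40),[31,39),[30,38); WM=37; [27,35) fires=1 [28,36) fires=1 [29,37) fires=1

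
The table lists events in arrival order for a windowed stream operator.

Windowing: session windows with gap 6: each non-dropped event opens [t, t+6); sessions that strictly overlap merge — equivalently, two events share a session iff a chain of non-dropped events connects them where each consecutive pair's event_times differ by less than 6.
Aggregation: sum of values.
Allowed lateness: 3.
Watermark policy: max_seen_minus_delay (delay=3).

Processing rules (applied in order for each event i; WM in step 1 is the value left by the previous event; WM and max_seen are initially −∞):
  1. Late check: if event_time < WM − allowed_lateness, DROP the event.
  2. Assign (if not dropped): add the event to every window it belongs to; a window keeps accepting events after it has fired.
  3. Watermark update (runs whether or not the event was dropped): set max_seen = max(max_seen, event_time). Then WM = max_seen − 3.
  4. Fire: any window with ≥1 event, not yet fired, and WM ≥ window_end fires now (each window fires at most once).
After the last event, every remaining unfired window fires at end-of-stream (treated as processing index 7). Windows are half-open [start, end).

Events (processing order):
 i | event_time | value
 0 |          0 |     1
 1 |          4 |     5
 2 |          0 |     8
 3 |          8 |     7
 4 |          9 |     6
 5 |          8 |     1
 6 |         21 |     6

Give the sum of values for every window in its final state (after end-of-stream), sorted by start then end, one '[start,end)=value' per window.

i=0 t=0 v=1: → [0,6); WM=-3
i=1 t=4 v=5: → [0,10); WM=1
i=2 t=0 v=8: → [0,10); WM=1
i=3 t=8 v=7: → [0,14); WM=5
i=4 t=9 v=6: → [0,15); WM=6
i=5 t=8 v=1: → [0,15); WM=6
i=6 t=21 v=6: → [21,27); WM=18

[0,15)=28 [21,27)=6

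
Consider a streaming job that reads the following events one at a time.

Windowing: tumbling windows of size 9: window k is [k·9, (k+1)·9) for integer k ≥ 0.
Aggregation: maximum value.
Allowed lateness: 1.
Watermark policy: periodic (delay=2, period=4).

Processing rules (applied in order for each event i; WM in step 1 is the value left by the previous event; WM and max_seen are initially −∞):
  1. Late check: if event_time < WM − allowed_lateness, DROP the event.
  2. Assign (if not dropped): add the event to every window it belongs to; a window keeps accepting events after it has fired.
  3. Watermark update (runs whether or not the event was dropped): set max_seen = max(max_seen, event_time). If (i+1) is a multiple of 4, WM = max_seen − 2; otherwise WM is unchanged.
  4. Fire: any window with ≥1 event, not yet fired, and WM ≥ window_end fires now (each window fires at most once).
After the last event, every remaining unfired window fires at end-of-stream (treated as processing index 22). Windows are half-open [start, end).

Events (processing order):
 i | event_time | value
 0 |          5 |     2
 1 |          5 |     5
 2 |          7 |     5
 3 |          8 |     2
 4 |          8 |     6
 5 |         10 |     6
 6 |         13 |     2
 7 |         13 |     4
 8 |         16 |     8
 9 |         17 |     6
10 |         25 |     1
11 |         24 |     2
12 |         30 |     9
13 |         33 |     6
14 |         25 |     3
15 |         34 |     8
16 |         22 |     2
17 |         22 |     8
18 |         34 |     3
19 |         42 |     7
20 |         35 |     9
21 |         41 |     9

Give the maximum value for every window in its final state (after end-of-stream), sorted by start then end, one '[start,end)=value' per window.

i=0 t=5 v=2: → [0,9); WM=−∞
i=1 t=5 v=5: → [0,9); WM=−∞
i=2 t=7 v=5: → [0,9); WM=−∞
i=3 t=8 v=2: → [0,9); WM=6
i=4 t=8 v=6: → [0,9); WM=6
i=5 t=10 v=6: → [9,18); WM=6
i=6 t=13 v=2: → [9,18); WM=6
i=7 t=13 v=4: → [9,18); WM=11; [0,9) fires=6
i=8 t=16 v=8: → [9,18); WM=11
i=9 t=17 v=6: → [9,18); WM=11
i=10 t=25 v=1: → [18,27); WM=11
i=11 t=24 v=2: → [18,27); WM=23; [9,18) fires=8
i=12 t=30 v=9: → [27,36); WM=23
i=13 t=33 v=6: → [27,36); WM=23
i=14 t=25 v=3: → [18,27); WM=23
i=15 t=34 v=8: → [27,36); WM=32; [18,27) fires=3
i=16 t=22 v=2: DROP (t<32-1); WM=32
i=17 t=22 v=8: DROP (t<32-1); WM=32
i=18 t=34 v=3: → [27,36); WM=32
i=19 t=42 v=7: → [36,45); WM=40; [27,36) fires=9
i=20 t=35 v=9: DROP (t<40-1); WM=40
i=21 t=41 v=9: → [36,45); WM=40

[0,9)=6 [9,18)=8 [18,27)=3 [27,36)=9 [36,45)=9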